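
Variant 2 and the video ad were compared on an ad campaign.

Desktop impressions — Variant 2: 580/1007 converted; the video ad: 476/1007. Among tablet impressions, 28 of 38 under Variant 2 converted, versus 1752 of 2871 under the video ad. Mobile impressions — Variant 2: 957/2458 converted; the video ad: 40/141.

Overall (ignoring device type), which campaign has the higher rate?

Desktop: Variant 2 580/1007 = 57.6%, the video ad 476/1007 = 47.3% → Variant 2
Tablet: Variant 2 28/38 = 73.7%, the video ad 1752/2871 = 61.0% → Variant 2
Mobile: Variant 2 957/2458 = 38.9%, the video ad 40/141 = 28.4% → Variant 2
Overall: Variant 2 1565/3503 = 44.7%, the video ad 2268/4019 = 56.4% → the video ad
(Variant 2 wins every device group but the video ad wins overall — Variant 2's impressions skew toward the low-rate mobile group.)

the video ad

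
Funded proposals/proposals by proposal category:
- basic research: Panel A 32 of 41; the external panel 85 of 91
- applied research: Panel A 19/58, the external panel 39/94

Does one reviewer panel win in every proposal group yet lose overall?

Basic research: Panel A 32/41 = 78.0%, the external panel 85/91 = 93.4% → the external panel
Applied research: Panel A 19/58 = 32.8%, the external panel 39/94 = 41.5% → the external panel
Overall: Panel A 51/99 = 51.5%, the external panel 124/185 = 67.0% → the external panel
The external panel wins overall and in every proposal group — no reversal.

No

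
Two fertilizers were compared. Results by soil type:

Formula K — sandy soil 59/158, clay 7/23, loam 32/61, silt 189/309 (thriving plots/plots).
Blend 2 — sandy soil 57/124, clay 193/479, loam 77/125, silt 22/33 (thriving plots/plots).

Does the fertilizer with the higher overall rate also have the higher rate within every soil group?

Sandy soil: Formula K 59/158 = 37.3%, Blend 2 57/124 = 46.0% → Blend 2
Clay: Formula K 7/23 = 30.4%, Blend 2 193/479 = 40.3% → Blend 2
Loam: Formula K 32/61 = 52.5%, Blend 2 77/125 = 61.6% → Blend 2
Silt: Formula K 189/309 = 61.2%, Blend 2 22/33 = 66.7% → Blend 2
Overall: Formula K 287/551 = 52.1%, Blend 2 349/761 = 45.9% → Formula K
Blend 2 wins each soil group but Formula K wins overall — the comparison reverses. Blend 2's plots skew toward clay, which has a lower base rate.

No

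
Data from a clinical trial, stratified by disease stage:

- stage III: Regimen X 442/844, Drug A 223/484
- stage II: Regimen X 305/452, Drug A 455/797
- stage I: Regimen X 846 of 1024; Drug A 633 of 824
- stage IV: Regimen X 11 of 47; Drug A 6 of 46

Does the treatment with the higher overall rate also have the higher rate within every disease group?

Yes

Stage III: Regimen X 442/844 = 52.4%, Drug A 223/484 = 46.1% → Regimen X
Stage II: Regimen X 305/452 = 67.5%, Drug A 455/797 = 57.1% → Regimen X
Stage I: Regimen X 846/1024 = 82.6%, Drug A 633/824 = 76.8% → Regimen X
Stage IV: Regimen X 11/47 = 23.4%, Drug A 6/46 = 13.0% → Regimen X
Overall: Regimen X 1604/2367 = 67.8%, Drug A 1317/2151 = 61.2% → Regimen X
Regimen X wins overall and in every disease group — no reversal.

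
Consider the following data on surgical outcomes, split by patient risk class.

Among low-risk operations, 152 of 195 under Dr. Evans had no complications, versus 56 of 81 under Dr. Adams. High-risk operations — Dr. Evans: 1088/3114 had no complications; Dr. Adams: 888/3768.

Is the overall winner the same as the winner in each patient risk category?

Yes

Low-risk: Dr. Evans 152/195 = 77.9%, Dr. Adams 56/81 = 69.1% → Dr. Evans
High-risk: Dr. Evans 1088/3114 = 34.9%, Dr. Adams 888/3768 = 23.6% → Dr. Evans
Overall: Dr. Evans 1240/3309 = 37.5%, Dr. Adams 944/3849 = 24.5% → Dr. Evans
Dr. Evans wins overall and in every patient risk group — no reversal.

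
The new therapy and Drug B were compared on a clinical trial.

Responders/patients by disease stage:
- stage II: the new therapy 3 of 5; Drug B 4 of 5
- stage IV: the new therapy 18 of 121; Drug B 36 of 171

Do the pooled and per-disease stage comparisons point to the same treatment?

Yes

Stage II: the new therapy 3/5 = 60.0%, Drug B 4/5 = 80.0% → Drug B
Stage IV: the new therapy 18/121 = 14.9%, Drug B 36/171 = 21.1% → Drug B
Overall: the new therapy 21/126 = 16.7%, Drug B 40/176 = 22.7% → Drug B
Drug B wins overall and in every disease group — no reversal.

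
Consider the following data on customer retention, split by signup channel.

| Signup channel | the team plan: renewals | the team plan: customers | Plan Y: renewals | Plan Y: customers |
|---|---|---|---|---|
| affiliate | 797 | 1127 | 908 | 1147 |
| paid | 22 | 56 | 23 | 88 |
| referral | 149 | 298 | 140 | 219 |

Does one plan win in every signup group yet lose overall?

No

Affiliate: the team plan 797/1127 = 70.7%, Plan Y 908/1147 = 79.2% → Plan Y
Paid: the team plan 22/56 = 39.3%, Plan Y 23/88 = 26.1% → the team plan
Referral: the team plan 149/298 = 50.0%, Plan Y 140/219 = 63.9% → Plan Y
Overall: the team plan 968/1481 = 65.4%, Plan Y 1071/1454 = 73.7% → Plan Y
Neither sweeps: the team plan wins 1 of 3 groups, Plan Y wins 2. Plan Y wins overall but not every group — no Simpson reversal.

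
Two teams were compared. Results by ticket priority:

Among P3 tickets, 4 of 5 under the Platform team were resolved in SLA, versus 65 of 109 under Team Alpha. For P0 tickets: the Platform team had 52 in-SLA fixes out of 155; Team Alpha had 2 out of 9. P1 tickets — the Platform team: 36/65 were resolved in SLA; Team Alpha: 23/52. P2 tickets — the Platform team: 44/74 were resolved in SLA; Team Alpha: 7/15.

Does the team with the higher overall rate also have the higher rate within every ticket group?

P3: the Platform team 4/5 = 80.0%, Team Alpha 65/109 = 59.6% → the Platform team
P0: the Platform team 52/155 = 33.5%, Team Alpha 2/9 = 22.2% → the Platform team
P1: the Platform team 36/65 = 55.4%, Team Alpha 23/52 = 44.2% → the Platform team
P2: the Platform team 44/74 = 59.5%, Team Alpha 7/15 = 46.7% → the Platform team
Overall: the Platform team 136/299 = 45.5%, Team Alpha 97/185 = 52.4% → Team Alpha
The Platform team wins each ticket group but Team Alpha wins overall — the comparison reverses. The Platform team's tickets skew toward P0, which has a lower base rate.

No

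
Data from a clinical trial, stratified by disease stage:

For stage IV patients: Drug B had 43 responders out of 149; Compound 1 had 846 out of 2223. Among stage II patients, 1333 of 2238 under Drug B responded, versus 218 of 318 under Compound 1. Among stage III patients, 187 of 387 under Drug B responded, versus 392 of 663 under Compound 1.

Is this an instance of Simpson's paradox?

Yes

Stage IV: Drug B 43/149 = 28.9%, Compound 1 846/2223 = 38.1% → Compound 1
Stage II: Drug B 1333/2238 = 59.6%, Compound 1 218/318 = 68.6% → Compound 1
Stage III: Drug B 187/387 = 48.3%, Compound 1 392/663 = 59.1% → Compound 1
Overall: Drug B 1563/2774 = 56.3%, Compound 1 1456/3204 = 45.4% → Drug B
Compound 1 wins each disease group but Drug B wins overall — the comparison reverses. Compound 1's patients skew toward stage IV, which has a lower base rate.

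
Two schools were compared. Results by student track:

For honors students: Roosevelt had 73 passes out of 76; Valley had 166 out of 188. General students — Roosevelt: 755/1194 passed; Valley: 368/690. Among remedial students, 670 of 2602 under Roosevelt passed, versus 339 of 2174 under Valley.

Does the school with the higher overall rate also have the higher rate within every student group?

Yes

Honors: Roosevelt 73/76 = 96.1%, Valley 166/188 = 88.3% → Roosevelt
General: Roosevelt 755/1194 = 63.2%, Valley 368/690 = 53.3% → Roosevelt
Remedial: Roosevelt 670/2602 = 25.7%, Valley 339/2174 = 15.6% → Roosevelt
Overall: Roosevelt 1498/3872 = 38.7%, Valley 873/3052 = 28.6% → Roosevelt
Roosevelt wins overall and in every student group — no reversal.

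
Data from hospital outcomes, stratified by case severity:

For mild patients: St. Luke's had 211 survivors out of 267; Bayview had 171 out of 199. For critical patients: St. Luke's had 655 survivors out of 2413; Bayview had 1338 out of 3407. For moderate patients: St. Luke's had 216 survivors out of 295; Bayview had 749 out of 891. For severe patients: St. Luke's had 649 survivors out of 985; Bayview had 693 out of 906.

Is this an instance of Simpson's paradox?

No

Mild: St. Luke's 211/267 = 79.0%, Bayview 171/199 = 85.9% → Bayview
Critical: St. Luke's 655/2413 = 27.1%, Bayview 1338/3407 = 39.3% → Bayview
Moderate: St. Luke's 216/295 = 73.2%, Bayview 749/891 = 84.1% → Bayview
Severe: St. Luke's 649/985 = 65.9%, Bayview 693/906 = 76.5% → Bayview
Overall: St. Luke's 1731/3960 = 43.7%, Bayview 2951/5403 = 54.6% → Bayview
Bayview wins overall and in every case group — no reversal.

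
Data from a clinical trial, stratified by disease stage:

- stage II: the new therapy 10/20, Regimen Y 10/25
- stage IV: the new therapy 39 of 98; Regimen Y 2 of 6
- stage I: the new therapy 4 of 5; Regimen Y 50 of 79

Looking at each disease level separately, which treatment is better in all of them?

Stage II: the new therapy 10/20 = 50.0%, Regimen Y 10/25 = 40.0% → the new therapy
Stage IV: the new therapy 39/98 = 39.8%, Regimen Y 2/6 = 33.3% → the new therapy
Stage I: the new therapy 4/5 = 80.0%, Regimen Y 50/79 = 63.3% → the new therapy
The new therapy has the higher rate in all 3 groups.

the new therapy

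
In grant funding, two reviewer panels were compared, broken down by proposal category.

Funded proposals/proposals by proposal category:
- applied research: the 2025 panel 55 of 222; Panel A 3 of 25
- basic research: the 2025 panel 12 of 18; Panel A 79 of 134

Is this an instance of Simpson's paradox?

Yes

Applied research: the 2025 panel 55/222 = 24.8%, Panel A 3/25 = 12.0% → the 2025 panel
Basic research: the 2025 panel 12/18 = 66.7%, Panel A 79/134 = 59.0% → the 2025 panel
Overall: the 2025 panel 67/240 = 27.9%, Panel A 82/159 = 51.6% → Panel A
The 2025 panel wins each proposal group but Panel A wins overall — the comparison reverses. The 2025 panel's proposals skew toward applied research, which has a lower base rate.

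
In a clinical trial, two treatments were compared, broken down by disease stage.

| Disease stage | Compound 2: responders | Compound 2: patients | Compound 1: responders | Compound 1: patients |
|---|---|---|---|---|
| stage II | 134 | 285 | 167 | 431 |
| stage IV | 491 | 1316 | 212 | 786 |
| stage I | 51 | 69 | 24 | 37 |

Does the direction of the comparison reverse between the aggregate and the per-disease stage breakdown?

Stage II: Compound 2 134/285 = 47.0%, Compound 1 167/431 = 38.7% → Compound 2
Stage IV: Compound 2 491/1316 = 37.3%, Compound 1 212/786 = 27.0% → Compound 2
Stage I: Compound 2 51/69 = 73.9%, Compound 1 24/37 = 64.9% → Compound 2
Overall: Compound 2 676/1670 = 40.5%, Compound 1 403/1254 = 32.1% → Compound 2
Compound 2 wins overall and in every disease group — no reversal.

No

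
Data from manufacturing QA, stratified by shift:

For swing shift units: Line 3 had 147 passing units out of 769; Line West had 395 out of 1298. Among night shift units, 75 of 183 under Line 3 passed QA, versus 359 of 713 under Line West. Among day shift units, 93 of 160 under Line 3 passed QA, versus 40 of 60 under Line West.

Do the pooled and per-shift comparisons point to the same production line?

Yes

Swing shift: Line 3 147/769 = 19.1%, Line West 395/1298 = 30.4% → Line West
Night shift: Line 3 75/183 = 41.0%, Line West 359/713 = 50.4% → Line West
Day shift: Line 3 93/160 = 58.1%, Line West 40/60 = 66.7% → Line West
Overall: Line 3 315/1112 = 28.3%, Line West 794/2071 = 38.3% → Line West
Line West wins overall and in every shift group — no reversal.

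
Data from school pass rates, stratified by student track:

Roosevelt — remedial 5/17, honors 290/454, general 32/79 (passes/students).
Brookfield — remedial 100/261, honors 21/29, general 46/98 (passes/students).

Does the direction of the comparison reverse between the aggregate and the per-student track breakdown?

Remedial: Roosevelt 5/17 = 29.4%, Brookfield 100/261 = 38.3% → Brookfield
Honors: Roosevelt 290/454 = 63.9%, Brookfield 21/29 = 72.4% → Brookfield
General: Roosevelt 32/79 = 40.5%, Brookfield 46/98 = 46.9% → Brookfield
Overall: Roosevelt 327/550 = 59.5%, Brookfield 167/388 = 43.0% → Roosevelt
Brookfield wins each student group but Roosevelt wins overall — the comparison reverses. Brookfield's students skew toward remedial, which has a lower base rate.

Yes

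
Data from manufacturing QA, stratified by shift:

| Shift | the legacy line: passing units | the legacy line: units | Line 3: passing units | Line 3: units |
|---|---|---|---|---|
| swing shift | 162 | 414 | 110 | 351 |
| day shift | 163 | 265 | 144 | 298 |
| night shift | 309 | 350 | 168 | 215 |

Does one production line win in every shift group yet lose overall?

Swing shift: the legacy line 162/414 = 39.1%, Line 3 110/351 = 31.3% → the legacy line
Day shift: the legacy line 163/265 = 61.5%, Line 3 144/298 = 48.3% → the legacy line
Night shift: the legacy line 309/350 = 88.3%, Line 3 168/215 = 78.1% → the legacy line
Overall: the legacy line 634/1029 = 61.6%, Line 3 422/864 = 48.8% → the legacy line
The legacy line wins overall and in every shift group — no reversal.

No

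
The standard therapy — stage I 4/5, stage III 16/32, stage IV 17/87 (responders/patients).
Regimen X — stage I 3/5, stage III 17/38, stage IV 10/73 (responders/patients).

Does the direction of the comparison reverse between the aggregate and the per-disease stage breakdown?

No

Stage I: the standard therapy 4/5 = 80.0%, Regimen X 3/5 = 60.0% → the standard therapy
Stage III: the standard therapy 16/32 = 50.0%, Regimen X 17/38 = 44.7% → the standard therapy
Stage IV: the standard therapy 17/87 = 19.5%, Regimen X 10/73 = 13.7% → the standard therapy
Overall: the standard therapy 37/124 = 29.8%, Regimen X 30/116 = 25.9% → the standard therapy
The standard therapy wins overall and in every disease group — no reversal.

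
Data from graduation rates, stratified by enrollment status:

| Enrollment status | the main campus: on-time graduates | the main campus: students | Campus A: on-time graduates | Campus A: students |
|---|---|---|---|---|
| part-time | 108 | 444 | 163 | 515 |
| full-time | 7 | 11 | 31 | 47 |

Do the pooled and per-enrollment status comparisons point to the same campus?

Yes

Part-time: the main campus 108/444 = 24.3%, Campus A 163/515 = 31.7% → Campus A
Full-time: the main campus 7/11 = 63.6%, Campus A 31/47 = 66.0% → Campus A
Overall: the main campus 115/455 = 25.3%, Campus A 194/562 = 34.5% → Campus A
Campus A wins overall and in every enrollment group — no reversal.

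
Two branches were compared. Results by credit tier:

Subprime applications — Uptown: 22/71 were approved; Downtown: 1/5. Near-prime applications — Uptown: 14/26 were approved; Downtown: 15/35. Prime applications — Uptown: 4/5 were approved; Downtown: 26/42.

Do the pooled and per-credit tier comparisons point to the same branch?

Subprime: Uptown 22/71 = 31.0%, Downtown 1/5 = 20.0% → Uptown
Near-prime: Uptown 14/26 = 53.8%, Downtown 15/35 = 42.9% → Uptown
Prime: Uptown 4/5 = 80.0%, Downtown 26/42 = 61.9% → Uptown
Overall: Uptown 40/102 = 39.2%, Downtown 42/82 = 51.2% → Downtown
Uptown wins each credit group but Downtown wins overall — the comparison reverses. Uptown's applications skew toward subprime, which has a lower base rate.

No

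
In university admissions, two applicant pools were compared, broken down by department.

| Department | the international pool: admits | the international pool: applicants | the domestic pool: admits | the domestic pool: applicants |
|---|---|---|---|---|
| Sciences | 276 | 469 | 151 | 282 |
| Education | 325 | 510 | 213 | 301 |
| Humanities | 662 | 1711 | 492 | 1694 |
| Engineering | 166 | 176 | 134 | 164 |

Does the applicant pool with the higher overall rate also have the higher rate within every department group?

Sciences: the international pool 276/469 = 58.8%, the domestic pool 151/282 = 53.5% → the international pool
Education: the international pool 325/510 = 63.7%, the domestic pool 213/301 = 70.8% → the domestic pool
Humanities: the international pool 662/1711 = 38.7%, the domestic pool 492/1694 = 29.0% → the international pool
Engineering: the international pool 166/176 = 94.3%, the domestic pool 134/164 = 81.7% → the international pool
Overall: the international pool 1429/2866 = 49.9%, the domestic pool 990/2441 = 40.6% → the international pool
Neither sweeps: the international pool wins 3 of 4 groups, the domestic pool wins 1. The international pool wins overall but not every group — no Simpson reversal.

No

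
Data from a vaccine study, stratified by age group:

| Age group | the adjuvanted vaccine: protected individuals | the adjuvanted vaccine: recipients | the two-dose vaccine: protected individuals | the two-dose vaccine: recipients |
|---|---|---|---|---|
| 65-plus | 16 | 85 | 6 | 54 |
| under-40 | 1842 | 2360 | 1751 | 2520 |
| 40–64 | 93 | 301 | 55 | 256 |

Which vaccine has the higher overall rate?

the adjuvanted vaccine

65-plus: the adjuvanted vaccine 16/85 = 18.8%, the two-dose vaccine 6/54 = 11.1% → the adjuvanted vaccine
Under-40: the adjuvanted vaccine 1842/2360 = 78.1%, the two-dose vaccine 1751/2520 = 69.5% → the adjuvanted vaccine
40–64: the adjuvanted vaccine 93/301 = 30.9%, the two-dose vaccine 55/256 = 21.5% → the adjuvanted vaccine
Overall: the adjuvanted vaccine 1951/2746 = 71.0%, the two-dose vaccine 1812/2830 = 64.0% → the adjuvanted vaccine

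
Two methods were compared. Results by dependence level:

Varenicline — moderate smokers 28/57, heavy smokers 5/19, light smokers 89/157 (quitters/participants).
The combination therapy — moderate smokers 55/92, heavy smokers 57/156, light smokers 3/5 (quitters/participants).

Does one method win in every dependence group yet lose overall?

Yes

Moderate smokers: varenicline 28/57 = 49.1%, the combination therapy 55/92 = 59.8% → the combination therapy
Heavy smokers: varenicline 5/19 = 26.3%, the combination therapy 57/156 = 36.5% → the combination therapy
Light smokers: varenicline 89/157 = 56.7%, the combination therapy 3/5 = 60.0% → the combination therapy
Overall: varenicline 122/233 = 52.4%, the combination therapy 115/253 = 45.5% → varenicline
The combination therapy wins each dependence group but varenicline wins overall — the comparison reverses. The combination therapy's participants skew toward heavy smokers, which has a lower base rate.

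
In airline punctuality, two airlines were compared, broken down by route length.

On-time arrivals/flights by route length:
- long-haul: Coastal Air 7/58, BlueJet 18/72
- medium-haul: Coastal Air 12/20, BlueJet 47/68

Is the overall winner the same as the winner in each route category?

Yes

Long-haul: Coastal Air 7/58 = 12.1%, BlueJet 18/72 = 25.0% → BlueJet
Medium-haul: Coastal Air 12/20 = 60.0%, BlueJet 47/68 = 69.1% → BlueJet
Overall: Coastal Air 19/78 = 24.4%, BlueJet 65/140 = 46.4% → BlueJet
BlueJet wins overall and in every route group — no reversal.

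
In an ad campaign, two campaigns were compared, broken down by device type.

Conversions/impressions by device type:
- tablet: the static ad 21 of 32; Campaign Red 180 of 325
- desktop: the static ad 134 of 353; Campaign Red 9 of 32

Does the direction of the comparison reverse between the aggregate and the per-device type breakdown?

Tablet: the static ad 21/32 = 65.6%, Campaign Red 180/325 = 55.4% → the static ad
Desktop: the static ad 134/353 = 38.0%, Campaign Red 9/32 = 28.1% → the static ad
Overall: the static ad 155/385 = 40.3%, Campaign Red 189/357 = 52.9% → Campaign Red
The static ad wins each device group but Campaign Red wins overall — the comparison reverses. The static ad's impressions skew toward desktop, which has a lower base rate.

Yes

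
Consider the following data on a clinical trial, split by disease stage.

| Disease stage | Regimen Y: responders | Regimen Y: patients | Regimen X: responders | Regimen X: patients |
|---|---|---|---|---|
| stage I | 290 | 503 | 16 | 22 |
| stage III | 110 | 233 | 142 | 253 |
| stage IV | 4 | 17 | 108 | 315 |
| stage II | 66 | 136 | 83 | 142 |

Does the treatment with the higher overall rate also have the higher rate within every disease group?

Stage I: Regimen Y 290/503 = 57.7%, Regimen X 16/22 = 72.7% → Regimen X
Stage III: Regimen Y 110/233 = 47.2%, Regimen X 142/253 = 56.1% → Regimen X
Stage IV: Regimen Y 4/17 = 23.5%, Regimen X 108/315 = 34.3% → Regimen X
Stage II: Regimen Y 66/136 = 48.5%, Regimen X 83/142 = 58.5% → Regimen X
Overall: Regimen Y 470/889 = 52.9%, Regimen X 349/732 = 47.7% → Regimen Y
Regimen X wins each disease group but Regimen Y wins overall — the comparison reverses. Regimen X's patients skew toward stage IV, which has a lower base rate.

No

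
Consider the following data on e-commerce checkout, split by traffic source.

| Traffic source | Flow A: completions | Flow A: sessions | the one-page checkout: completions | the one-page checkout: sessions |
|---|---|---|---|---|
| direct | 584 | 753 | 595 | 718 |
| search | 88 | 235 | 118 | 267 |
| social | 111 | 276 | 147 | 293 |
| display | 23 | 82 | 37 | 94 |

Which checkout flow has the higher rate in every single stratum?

Direct: Flow A 584/753 = 77.6%, the one-page checkout 595/718 = 82.9% → the one-page checkout
Search: Flow A 88/235 = 37.4%, the one-page checkout 118/267 = 44.2% → the one-page checkout
Social: Flow A 111/276 = 40.2%, the one-page checkout 147/293 = 50.2% → the one-page checkout
Display: Flow A 23/82 = 28.0%, the one-page checkout 37/94 = 39.4% → the one-page checkout
The one-page checkout has the higher rate in all 4 groups.

the one-page checkout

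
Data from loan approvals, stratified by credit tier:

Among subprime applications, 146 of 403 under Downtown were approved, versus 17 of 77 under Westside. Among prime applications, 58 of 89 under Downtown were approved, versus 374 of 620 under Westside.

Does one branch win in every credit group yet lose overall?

Subprime: Downtown 146/403 = 36.2%, Westside 17/77 = 22.1% → Downtown
Prime: Downtown 58/89 = 65.2%, Westside 374/620 = 60.3% → Downtown
Overall: Downtown 204/492 = 41.5%, Westside 391/697 = 56.1% → Westside
Downtown wins each credit group but Westside wins overall — the comparison reverses. Downtown's applications skew toward subprime, which has a lower base rate.

Yes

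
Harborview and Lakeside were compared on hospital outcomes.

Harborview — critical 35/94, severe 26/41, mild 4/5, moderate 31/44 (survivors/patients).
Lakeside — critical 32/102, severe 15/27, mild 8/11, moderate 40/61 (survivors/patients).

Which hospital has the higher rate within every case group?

Critical: Harborview 35/94 = 37.2%, Lakeside 32/102 = 31.4% → Harborview
Severe: Harborview 26/41 = 63.4%, Lakeside 15/27 = 55.6% → Harborview
Mild: Harborview 4/5 = 80.0%, Lakeside 8/11 = 72.7% → Harborview
Moderate: Harborview 31/44 = 70.5%, Lakeside 40/61 = 65.6% → Harborview
Harborview has the higher rate in all 4 groups.

Harborview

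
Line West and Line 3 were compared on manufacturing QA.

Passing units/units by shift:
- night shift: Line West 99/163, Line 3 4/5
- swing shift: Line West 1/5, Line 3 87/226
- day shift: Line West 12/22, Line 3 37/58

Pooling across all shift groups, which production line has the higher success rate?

Night shift: Line West 99/163 = 60.7%, Line 3 4/5 = 80.0% → Line 3
Swing shift: Line West 1/5 = 20.0%, Line 3 87/226 = 38.5% → Line 3
Day shift: Line West 12/22 = 54.5%, Line 3 37/58 = 63.8% → Line 3
Overall: Line West 112/190 = 58.9%, Line 3 128/289 = 44.3% → Line West
(Line 3 wins every shift group but Line West wins overall — Line 3's units skew toward the low-rate swing shift group.)

Line West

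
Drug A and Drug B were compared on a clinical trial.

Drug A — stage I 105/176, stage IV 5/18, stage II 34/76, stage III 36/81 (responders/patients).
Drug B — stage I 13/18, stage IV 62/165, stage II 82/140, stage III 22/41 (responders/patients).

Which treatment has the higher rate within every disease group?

Stage I: Drug A 105/176 = 59.7%, Drug B 13/18 = 72.2% → Drug B
Stage IV: Drug A 5/18 = 27.8%, Drug B 62/165 = 37.6% → Drug B
Stage II: Drug A 34/76 = 44.7%, Drug B 82/140 = 58.6% → Drug B
Stage III: Drug A 36/81 = 44.4%, Drug B 22/41 = 53.7% → Drug B
Drug B has the higher rate in all 4 groups.

Drug B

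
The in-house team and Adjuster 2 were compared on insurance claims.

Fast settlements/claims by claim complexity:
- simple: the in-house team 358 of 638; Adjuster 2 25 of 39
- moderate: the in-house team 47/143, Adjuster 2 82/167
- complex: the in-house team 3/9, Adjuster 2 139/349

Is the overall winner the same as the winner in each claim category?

Simple: the in-house team 358/638 = 56.1%, Adjuster 2 25/39 = 64.1% → Adjuster 2
Moderate: the in-house team 47/143 = 32.9%, Adjuster 2 82/167 = 49.1% → Adjuster 2
Complex: the in-house team 3/9 = 33.3%, Adjuster 2 139/349 = 39.8% → Adjuster 2
Overall: the in-house team 408/790 = 51.6%, Adjuster 2 246/555 = 44.3% → the in-house team
Adjuster 2 wins each claim group but the in-house team wins overall — the comparison reverses. Adjuster 2's claims skew toward complex, which has a lower base rate.

No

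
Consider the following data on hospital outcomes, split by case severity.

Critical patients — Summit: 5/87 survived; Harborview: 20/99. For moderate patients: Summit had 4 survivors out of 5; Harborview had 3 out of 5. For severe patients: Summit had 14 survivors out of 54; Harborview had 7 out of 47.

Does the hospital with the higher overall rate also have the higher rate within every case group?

No

Critical: Summit 5/87 = 5.7%, Harborview 20/99 = 20.2% → Harborview
Moderate: Summit 4/5 = 80.0%, Harborview 3/5 = 60.0% → Summit
Severe: Summit 14/54 = 25.9%, Harborview 7/47 = 14.9% → Summit
Overall: Summit 23/146 = 15.8%, Harborview 30/151 = 19.9% → Harborview
Neither sweeps: Summit wins 2 of 3 groups, Harborview wins 1. Harborview wins overall but not every group — no Simpson reversal.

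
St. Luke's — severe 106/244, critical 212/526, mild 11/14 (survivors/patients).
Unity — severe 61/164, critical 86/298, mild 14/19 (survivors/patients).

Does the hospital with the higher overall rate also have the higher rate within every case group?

Yes

Severe: St. Luke's 106/244 = 43.4%, Unity 61/164 = 37.2% → St. Luke's
Critical: St. Luke's 212/526 = 40.3%, Unity 86/298 = 28.9% → St. Luke's
Mild: St. Luke's 11/14 = 78.6%, Unity 14/19 = 73.7% → St. Luke's
Overall: St. Luke's 329/784 = 42.0%, Unity 161/481 = 33.5% → St. Luke's
St. Luke's wins overall and in every case group — no reversal.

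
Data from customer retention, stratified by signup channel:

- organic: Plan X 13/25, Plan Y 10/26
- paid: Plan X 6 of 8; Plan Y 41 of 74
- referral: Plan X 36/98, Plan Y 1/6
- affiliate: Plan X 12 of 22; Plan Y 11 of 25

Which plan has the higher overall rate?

Plan Y

Organic: Plan X 13/25 = 52.0%, Plan Y 10/26 = 38.5% → Plan X
Paid: Plan X 6/8 = 75.0%, Plan Y 41/74 = 55.4% → Plan X
Referral: Plan X 36/98 = 36.7%, Plan Y 1/6 = 16.7% → Plan X
Affiliate: Plan X 12/22 = 54.5%, Plan Y 11/25 = 44.0% → Plan X
Overall: Plan X 67/153 = 43.8%, Plan Y 63/131 = 48.1% → Plan Y
(Plan X wins every signup group but Plan Y wins overall — Plan X's customers skew toward the low-rate referral group.)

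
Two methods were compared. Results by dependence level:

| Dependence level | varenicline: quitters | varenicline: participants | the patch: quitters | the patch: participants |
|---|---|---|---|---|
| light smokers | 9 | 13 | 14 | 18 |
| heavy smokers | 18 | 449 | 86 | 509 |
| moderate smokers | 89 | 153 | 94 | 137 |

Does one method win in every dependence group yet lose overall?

Light smokers: varenicline 9/13 = 69.2%, the patch 14/18 = 77.8% → the patch
Heavy smokers: varenicline 18/449 = 4.0%, the patch 86/509 = 16.9% → the patch
Moderate smokers: varenicline 89/153 = 58.2%, the patch 94/137 = 68.6% → the patch
Overall: varenicline 116/615 = 18.9%, the patch 194/664 = 29.2% → the patch
The patch wins overall and in every dependence group — no reversal.

No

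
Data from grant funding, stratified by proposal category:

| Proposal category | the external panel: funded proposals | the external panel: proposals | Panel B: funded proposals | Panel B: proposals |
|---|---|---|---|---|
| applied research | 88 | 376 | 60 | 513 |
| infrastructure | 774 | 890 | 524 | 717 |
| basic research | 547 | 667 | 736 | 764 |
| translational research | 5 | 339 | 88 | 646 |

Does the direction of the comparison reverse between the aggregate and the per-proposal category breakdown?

No

Applied research: the external panel 88/376 = 23.4%, Panel B 60/513 = 11.7% → the external panel
Infrastructure: the external panel 774/890 = 87.0%, Panel B 524/717 = 73.1% → the external panel
Basic research: the external panel 547/667 = 82.0%, Panel B 736/764 = 96.3% → Panel B
Translational research: the external panel 5/339 = 1.5%, Panel B 88/646 = 13.6% → Panel B
Overall: the external panel 1414/2272 = 62.2%, Panel B 1408/2640 = 53.3% → the external panel
Neither sweeps: the external panel wins 2 of 4 groups, Panel B wins 2. The external panel wins overall but not every group — no Simpson reversal.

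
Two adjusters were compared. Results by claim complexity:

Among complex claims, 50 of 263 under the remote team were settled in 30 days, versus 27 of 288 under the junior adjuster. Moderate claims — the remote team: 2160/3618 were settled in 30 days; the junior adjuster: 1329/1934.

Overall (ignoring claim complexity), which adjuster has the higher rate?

Complex: the remote team 50/263 = 19.0%, the junior adjuster 27/288 = 9.4% → the remote team
Moderate: the remote team 2160/3618 = 59.7%, the junior adjuster 1329/1934 = 68.7% → the junior adjuster
Overall: the remote team 2210/3881 = 56.9%, the junior adjuster 1356/2222 = 61.0% → the junior adjuster
(Neither sweeps every claim group, but the junior adjuster has the higher pooled rate.)

the junior adjuster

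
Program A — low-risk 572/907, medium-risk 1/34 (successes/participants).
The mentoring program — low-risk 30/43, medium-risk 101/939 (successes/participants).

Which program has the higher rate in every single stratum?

Low-risk: Program A 572/907 = 63.1%, the mentoring program 30/43 = 69.8% → the mentoring program
Medium-risk: Program A 1/34 = 2.9%, the mentoring program 101/939 = 10.8% → the mentoring program
The mentoring program has the higher rate in both groups.

the mentoring program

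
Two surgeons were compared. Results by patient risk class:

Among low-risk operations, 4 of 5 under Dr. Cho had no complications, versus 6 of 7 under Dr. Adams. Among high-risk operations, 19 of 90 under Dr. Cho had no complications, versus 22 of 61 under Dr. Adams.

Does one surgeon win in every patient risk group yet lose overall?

Low-risk: Dr. Cho 4/5 = 80.0%, Dr. Adams 6/7 = 85.7% → Dr. Adams
High-risk: Dr. Cho 19/90 = 21.1%, Dr. Adams 22/61 = 36.1% → Dr. Adams
Overall: Dr. Cho 23/95 = 24.2%, Dr. Adams 28/68 = 41.2% → Dr. Adams
Dr. Adams wins overall and in every patient risk group — no reversal.

No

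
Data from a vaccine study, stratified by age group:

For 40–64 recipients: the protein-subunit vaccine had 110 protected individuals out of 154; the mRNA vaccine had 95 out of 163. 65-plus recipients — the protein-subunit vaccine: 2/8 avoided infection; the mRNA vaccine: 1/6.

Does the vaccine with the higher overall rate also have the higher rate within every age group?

40–64: the protein-subunit vaccine 110/154 = 71.4%, the mRNA vaccine 95/163 = 58.3% → the protein-subunit vaccine
65-plus: the protein-subunit vaccine 2/8 = 25.0%, the mRNA vaccine 1/6 = 16.7% → the protein-subunit vaccine
Overall: the protein-subunit vaccine 112/162 = 69.1%, the mRNA vaccine 96/169 = 56.8% → the protein-subunit vaccine
The protein-subunit vaccine wins overall and in every age group — no reversal.

Yes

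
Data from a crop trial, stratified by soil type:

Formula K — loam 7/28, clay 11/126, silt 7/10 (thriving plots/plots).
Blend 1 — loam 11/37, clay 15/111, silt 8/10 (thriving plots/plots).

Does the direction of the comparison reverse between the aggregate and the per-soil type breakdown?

No

Loam: Formula K 7/28 = 25.0%, Blend 1 11/37 = 29.7% → Blend 1
Clay: Formula K 11/126 = 8.7%, Blend 1 15/111 = 13.5% → Blend 1
Silt: Formula K 7/10 = 70.0%, Blend 1 8/10 = 80.0% → Blend 1
Overall: Formula K 25/164 = 15.2%, Blend 1 34/158 = 21.5% → Blend 1
Blend 1 wins overall and in every soil group — no reversal.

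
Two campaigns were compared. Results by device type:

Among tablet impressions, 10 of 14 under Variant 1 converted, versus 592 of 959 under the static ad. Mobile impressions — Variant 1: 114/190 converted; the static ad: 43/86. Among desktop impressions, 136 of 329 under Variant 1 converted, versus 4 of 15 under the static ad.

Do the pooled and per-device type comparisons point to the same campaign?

No

Tablet: Variant 1 10/14 = 71.4%, the static ad 592/959 = 61.7% → Variant 1
Mobile: Variant 1 114/190 = 60.0%, the static ad 43/86 = 50.0% → Variant 1
Desktop: Variant 1 136/329 = 41.3%, the static ad 4/15 = 26.7% → Variant 1
Overall: Variant 1 260/533 = 48.8%, the static ad 639/1060 = 60.3% → the static ad
Variant 1 wins each device group but the static ad wins overall — the comparison reverses. Variant 1's impressions skew toward desktop, which has a lower base rate.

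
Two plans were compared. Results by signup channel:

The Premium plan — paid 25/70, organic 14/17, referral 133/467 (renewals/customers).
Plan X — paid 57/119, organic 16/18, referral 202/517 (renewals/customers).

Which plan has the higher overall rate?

Plan X

Paid: the Premium plan 25/70 = 35.7%, Plan X 57/119 = 47.9% → Plan X
Organic: the Premium plan 14/17 = 82.4%, Plan X 16/18 = 88.9% → Plan X
Referral: the Premium plan 133/467 = 28.5%, Plan X 202/517 = 39.1% → Plan X
Overall: the Premium plan 172/554 = 31.0%, Plan X 275/654 = 42.0% → Plan X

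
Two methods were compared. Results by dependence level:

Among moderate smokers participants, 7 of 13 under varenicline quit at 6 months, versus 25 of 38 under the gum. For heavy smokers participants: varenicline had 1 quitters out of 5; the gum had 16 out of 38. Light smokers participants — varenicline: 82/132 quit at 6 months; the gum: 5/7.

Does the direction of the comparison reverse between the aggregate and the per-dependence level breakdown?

Yes

Moderate smokers: varenicline 7/13 = 53.8%, the gum 25/38 = 65.8% → the gum
Heavy smokers: varenicline 1/5 = 20.0%, the gum 16/38 = 42.1% → the gum
Light smokers: varenicline 82/132 = 62.1%, the gum 5/7 = 71.4% → the gum
Overall: varenicline 90/150 = 60.0%, the gum 46/83 = 55.4% → varenicline
The gum wins each dependence group but varenicline wins overall — the comparison reverses. The gum's participants skew toward heavy smokers, which has a lower base rate.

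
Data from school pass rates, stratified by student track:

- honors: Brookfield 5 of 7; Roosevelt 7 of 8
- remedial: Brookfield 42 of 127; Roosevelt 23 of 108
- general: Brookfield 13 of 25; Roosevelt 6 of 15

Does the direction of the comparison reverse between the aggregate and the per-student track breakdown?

No

Honors: Brookfield 5/7 = 71.4%, Roosevelt 7/8 = 87.5% → Roosevelt
Remedial: Brookfield 42/127 = 33.1%, Roosevelt 23/108 = 21.3% → Brookfield
General: Brookfield 13/25 = 52.0%, Roosevelt 6/15 = 40.0% → Brookfield
Overall: Brookfield 60/159 = 37.7%, Roosevelt 36/131 = 27.5% → Brookfield
Neither sweeps: Brookfield wins 2 of 3 groups, Roosevelt wins 1. Brookfield wins overall but not every group — no Simpson reversal.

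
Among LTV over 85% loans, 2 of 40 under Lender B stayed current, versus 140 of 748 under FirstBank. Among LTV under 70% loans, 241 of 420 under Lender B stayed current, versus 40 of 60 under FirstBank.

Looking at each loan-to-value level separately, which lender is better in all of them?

FirstBank

LTV over 85%: Lender B 2/40 = 5.0%, FirstBank 140/748 = 18.7% → FirstBank
LTV under 70%: Lender B 241/420 = 57.4%, FirstBank 40/60 = 66.7% → FirstBank
FirstBank has the higher rate in both groups.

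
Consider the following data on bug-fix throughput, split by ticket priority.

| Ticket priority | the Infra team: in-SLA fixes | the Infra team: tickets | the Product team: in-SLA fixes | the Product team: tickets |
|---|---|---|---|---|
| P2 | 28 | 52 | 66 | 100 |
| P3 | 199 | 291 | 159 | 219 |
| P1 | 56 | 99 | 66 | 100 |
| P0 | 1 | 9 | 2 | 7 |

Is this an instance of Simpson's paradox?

No

P2: the Infra team 28/52 = 53.8%, the Product team 66/100 = 66.0% → the Product team
P3: the Infra team 199/291 = 68.4%, the Product team 159/219 = 72.6% → the Product team
P1: the Infra team 56/99 = 56.6%, the Product team 66/100 = 66.0% → the Product team
P0: the Infra team 1/9 = 11.1%, the Product team 2/7 = 28.6% → the Product team
Overall: the Infra team 284/451 = 63.0%, the Product team 293/426 = 68.8% → the Product team
The Product team wins overall and in every ticket group — no reversal.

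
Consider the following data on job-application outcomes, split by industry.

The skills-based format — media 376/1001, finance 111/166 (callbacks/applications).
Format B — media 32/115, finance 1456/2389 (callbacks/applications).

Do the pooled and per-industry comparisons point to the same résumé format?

No

Media: the skills-based format 376/1001 = 37.6%, Format B 32/115 = 27.8% → the skills-based format
Finance: the skills-based format 111/166 = 66.9%, Format B 1456/2389 = 60.9% → the skills-based format
Overall: the skills-based format 487/1167 = 41.7%, Format B 1488/2504 = 59.4% → Format B
The skills-based format wins each industry group but Format B wins overall — the comparison reverses. The skills-based format's applications skew toward media, which has a lower base rate.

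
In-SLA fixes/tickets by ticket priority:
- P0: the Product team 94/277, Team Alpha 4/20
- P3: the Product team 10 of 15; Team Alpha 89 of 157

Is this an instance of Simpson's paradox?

P0: the Product team 94/277 = 33.9%, Team Alpha 4/20 = 20.0% → the Product team
P3: the Product team 10/15 = 66.7%, Team Alpha 89/157 = 56.7% → the Product team
Overall: the Product team 104/292 = 35.6%, Team Alpha 93/177 = 52.5% → Team Alpha
The Product team wins each ticket group but Team Alpha wins overall — the comparison reverses. The Product team's tickets skew toward P0, which has a lower base rate.

Yes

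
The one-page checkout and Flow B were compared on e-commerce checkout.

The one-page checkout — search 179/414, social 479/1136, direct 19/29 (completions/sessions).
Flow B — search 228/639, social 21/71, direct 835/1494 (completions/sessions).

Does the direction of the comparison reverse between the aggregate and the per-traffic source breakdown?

Search: the one-page checkout 179/414 = 43.2%, Flow B 228/639 = 35.7% → the one-page checkout
Social: the one-page checkout 479/1136 = 42.2%, Flow B 21/71 = 29.6% → the one-page checkout
Direct: the one-page checkout 19/29 = 65.5%, Flow B 835/1494 = 55.9% → the one-page checkout
Overall: the one-page checkout 677/1579 = 42.9%, Flow B 1084/2204 = 49.2% → Flow B
The one-page checkout wins each traffic group but Flow B wins overall — the comparison reverses. The one-page checkout's sessions skew toward social, which has a lower base rate.

Yes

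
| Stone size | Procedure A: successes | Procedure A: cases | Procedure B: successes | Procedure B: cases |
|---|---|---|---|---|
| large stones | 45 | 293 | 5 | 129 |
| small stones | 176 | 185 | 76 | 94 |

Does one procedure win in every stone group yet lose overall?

No

Large stones: Procedure A 45/293 = 15.4%, Procedure B 5/129 = 3.9% → Procedure A
Small stones: Procedure A 176/185 = 95.1%, Procedure B 76/94 = 80.9% → Procedure A
Overall: Procedure A 221/478 = 46.2%, Procedure B 81/223 = 36.3% → Procedure A
Procedure A wins overall and in every stone group — no reversal.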